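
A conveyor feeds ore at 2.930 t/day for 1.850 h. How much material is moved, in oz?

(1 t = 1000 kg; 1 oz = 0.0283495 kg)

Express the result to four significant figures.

7967 oz

2.930 t/day → 0.033912 kg/s
1.850 h → 6660 s
m = ṁ × t = 0.033912 × 6660 = 225.854 kg
In oz: 225.854 / 0.0283495 = 7966.77 oz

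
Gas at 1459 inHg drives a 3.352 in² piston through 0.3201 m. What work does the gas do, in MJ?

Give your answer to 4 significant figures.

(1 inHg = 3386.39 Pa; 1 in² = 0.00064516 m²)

1459 inHg → 4.94074×10⁶ Pa
3.352 in² → 0.00216258 m²
F = P × A = 4.94074×10⁶ × 0.00216258 = 10684.7 N
W = F × d = 10684.7 × 0.3201 = 3420.17 J
In MJ: 3420.17 / 1000000 = 0.00342017 MJ

0.003420 MJ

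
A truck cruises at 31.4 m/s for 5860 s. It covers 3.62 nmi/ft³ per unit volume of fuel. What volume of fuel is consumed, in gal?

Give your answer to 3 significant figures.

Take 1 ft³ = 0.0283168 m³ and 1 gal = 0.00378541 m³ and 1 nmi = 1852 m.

205 gal

d = v × t = 31.4 × 5860 = 184004 m
3.62 nmi/ft³ → 236758 m/m³
V = d / (distance per unit fuel) = 184004 / 236758 = 0.777182 m³
In gal: 0.777182 / 0.00378541 = 205.31 gal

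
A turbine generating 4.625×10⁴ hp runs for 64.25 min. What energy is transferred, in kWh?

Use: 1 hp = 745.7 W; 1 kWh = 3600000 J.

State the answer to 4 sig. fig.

3.693×10⁴ kWh

4.625×10⁴ hp × 745.7 = 3.44886×10⁷ W
64.25 min × 60 = 3855 s
E = P × t = 3.44886×10⁷ W × 3855 s = 1.32954×10¹¹ J
1.32954×10¹¹ J ÷ (3600000 J/kWh) = 36931.7 kWh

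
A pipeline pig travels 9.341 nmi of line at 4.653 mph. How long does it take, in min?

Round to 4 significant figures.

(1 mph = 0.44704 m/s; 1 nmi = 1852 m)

9.341 nmi × 1852 = 17299.5 m
4.653 mph × 0.44704 = 2.08008 m/s
t = d / v = 17299.5 m / 2.08008 m/s = 8316.75 s
8316.75 s ÷ (60 s/min) = 138.612 min

138.6 min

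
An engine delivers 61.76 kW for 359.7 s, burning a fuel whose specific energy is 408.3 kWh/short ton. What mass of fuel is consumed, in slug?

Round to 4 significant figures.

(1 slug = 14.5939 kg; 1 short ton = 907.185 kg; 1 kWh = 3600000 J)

61.76 kW → 61760 W
E = P × t = 61760 × 359.7 = 2.22151×10⁷ J
408.3 kWh/short ton → 1.62026×10⁶ J/kg
m = E / e_s = 2.22151×10⁷ / 1.62026×10⁶ = 13.7108 kg
In slug: 13.7108 / 14.5939 = 0.939488 slug

0.9395 slug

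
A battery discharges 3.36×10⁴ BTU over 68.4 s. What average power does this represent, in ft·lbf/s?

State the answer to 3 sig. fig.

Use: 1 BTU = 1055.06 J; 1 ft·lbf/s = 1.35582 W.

3.82×10⁵ ft·lbf/s

3.36×10⁴ BTU × 1055.06 → 3.545×10⁷ J
P = E / t = 3.545×10⁷ J / 68.4 s = 518275 W
518275 W ÷ (1.35582 W/ft·lbf/s) = 382259 ft·lbf/s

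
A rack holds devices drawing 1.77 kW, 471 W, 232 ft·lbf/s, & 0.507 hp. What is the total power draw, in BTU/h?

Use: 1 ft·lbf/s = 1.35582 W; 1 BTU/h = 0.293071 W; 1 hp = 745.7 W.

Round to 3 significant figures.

1.00×10⁴ BTU/h

1.77 kW × 1000 = 1770 W
471 W (already W)
232 ft·lbf/s × 1.35582 = 314.55 W
0.507 hp × 745.7 = 378.07 W
Sum: 1770 + 471 + 314.55 + 378.07 = 2933.62 W
In BTU/h: 2933.62 / 0.293071 = 10009.9 BTU/h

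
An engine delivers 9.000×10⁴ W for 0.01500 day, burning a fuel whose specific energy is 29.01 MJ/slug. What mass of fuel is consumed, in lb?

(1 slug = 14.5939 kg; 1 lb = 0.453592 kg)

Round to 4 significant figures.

129.4 lb

0.01500 day → 1296 s
E = P × t = 90000 × 1296 = 1.1664×10⁸ J
29.01 MJ/slug → 1.98782×10⁶ J/kg
m = E / e_s = 1.1664×10⁸ / 1.98782×10⁶ = 58.6773 kg
In lb: 58.6773 / 0.453592 = 129.361 lb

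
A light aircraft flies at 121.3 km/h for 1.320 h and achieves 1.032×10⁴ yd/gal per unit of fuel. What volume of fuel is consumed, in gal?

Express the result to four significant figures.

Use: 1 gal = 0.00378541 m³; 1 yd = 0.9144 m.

121.3 km/h → 33.6944 m/s
1.320 h → 4752 s
d = v × t = 33.6944 × 4752 = 160116 m
1.032×10⁴ yd/gal → 2.49289×10⁶ m/m³
V = d / (distance per unit fuel) = 160116 / 2.49289×10⁶ = 0.0642291 m³
In gal: 0.0642291 / 0.00378541 = 16.9675 gal

16.97 gal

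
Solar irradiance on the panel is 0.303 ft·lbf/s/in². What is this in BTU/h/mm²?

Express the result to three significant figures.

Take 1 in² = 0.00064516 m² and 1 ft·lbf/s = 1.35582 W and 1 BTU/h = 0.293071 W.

0.303 ft·lbf/s/in² × 1.35582 W/ft·lbf/s ÷ 0.00064516 m²/in² = 636.762 W/m²
636.762 W/m² ÷ 0.293071 W/BTU/h × 10⁻⁶ m²/mm² = 0.00217272 BTU/h/mm²

0.00217 BTU/h/mm²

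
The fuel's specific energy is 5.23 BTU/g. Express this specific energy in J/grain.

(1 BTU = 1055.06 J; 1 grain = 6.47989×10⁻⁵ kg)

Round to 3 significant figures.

358 J/grain

5.23 BTU/g × 1055.06 J/BTU ÷ 0.001 kg/g = 5.51796×10⁶ J/kg
5.51796×10⁶ J/kg × 6.47989×10⁻⁵ kg/grain = 357.558 J/grain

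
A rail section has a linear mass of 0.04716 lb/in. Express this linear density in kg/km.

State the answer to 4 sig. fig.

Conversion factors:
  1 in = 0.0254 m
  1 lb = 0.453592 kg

0.04716 lb/in × 0.453592 kg/lb ÷ 0.0254 m/in = 0.842181 kg/m
0.842181 kg/m × 1000 m/km = 842.181 kg/km

842.2 kg/km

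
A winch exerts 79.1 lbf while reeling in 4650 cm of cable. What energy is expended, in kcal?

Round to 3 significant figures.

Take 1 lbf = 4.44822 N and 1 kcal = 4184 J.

3.91 kcal

79.1 lbf × 4.44822 = 351.854 N
4650 cm × 0.01 = 46.5 m
W = F × d = 351.854 N × 46.5 m = 16361.2 J
16361.2 J ÷ (4184 J/kcal) = 3.91042 kcal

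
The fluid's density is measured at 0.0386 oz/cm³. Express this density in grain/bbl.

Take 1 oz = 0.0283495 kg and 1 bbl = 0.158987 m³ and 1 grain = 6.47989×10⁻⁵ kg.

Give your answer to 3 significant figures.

0.0386 oz/cm³ × 0.0283495 kg/oz ÷ 10⁻⁶ m³/cm³ = 1094.29 kg/m³
1094.29 kg/m³ ÷ 6.47989×10⁻⁵ kg/grain × 0.158987 m³/bbl = 2.68489×10⁶ grain/bbl

2.68×10⁶ grain/bbl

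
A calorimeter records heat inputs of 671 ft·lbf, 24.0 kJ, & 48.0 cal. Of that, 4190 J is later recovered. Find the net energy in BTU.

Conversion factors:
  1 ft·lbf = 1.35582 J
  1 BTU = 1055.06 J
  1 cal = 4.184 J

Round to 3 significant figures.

19.8 BTU

671 ft·lbf × 1.35582 = 909.755 J
24.0 kJ × 1000 = 24000 J
48.0 cal × 4.184 = 200.832 J
4190 J (already J)
Sum: 909.755 + 24000 + 200.832 − 4190 = 20920.6 J
In BTU: 20920.6 / 1055.06 = 19.8288 BTU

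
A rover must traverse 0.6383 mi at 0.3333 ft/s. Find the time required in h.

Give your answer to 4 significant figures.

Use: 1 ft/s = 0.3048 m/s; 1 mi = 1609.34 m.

2.809 h

0.6383 mi × 1609.34 = 1027.24 m
0.3333 ft/s × 0.3048 = 0.10159 m/s
t = d / v = 1027.24 m / 0.10159 m/s = 10111.6 s
10111.6 s ÷ (3600 s/h) = 2.80878 h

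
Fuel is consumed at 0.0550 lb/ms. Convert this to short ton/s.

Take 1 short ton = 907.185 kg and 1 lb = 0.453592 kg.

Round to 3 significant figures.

0.0275 short ton/s

0.0550 lb/ms × 0.453592 kg/lb ÷ 0.001 s/ms = 24.9476 kg/s
24.9476 kg/s ÷ 907.185 kg/short ton = 0.0275 short ton/s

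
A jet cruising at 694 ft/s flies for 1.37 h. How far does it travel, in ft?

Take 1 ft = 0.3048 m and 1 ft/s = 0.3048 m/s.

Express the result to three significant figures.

3.42×10⁶ ft

694 ft/s × 0.3048 = 211.531 m/s
1.37 h × 3600 = 4932 s
d = v × t = 211.531 m/s × 4932 s = 1.04327×10⁶ m
1.04327×10⁶ m ÷ (0.3048 m/ft) = 3.4228×10⁶ ft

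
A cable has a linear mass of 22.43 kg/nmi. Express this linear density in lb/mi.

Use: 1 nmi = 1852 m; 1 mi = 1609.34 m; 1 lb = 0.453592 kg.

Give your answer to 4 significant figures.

22.43 kg/nmi ÷ 1852 m/nmi = 0.0121112 kg/m
0.0121112 kg/m ÷ 0.453592 kg/lb × 1609.34 m/mi = 42.9704 lb/mi

42.97 lb/mi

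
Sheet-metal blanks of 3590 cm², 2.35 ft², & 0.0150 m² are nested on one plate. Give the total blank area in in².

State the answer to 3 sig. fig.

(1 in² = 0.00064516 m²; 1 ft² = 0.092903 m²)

918 in²

3590 cm² × 0.0001 → 0.359 m²
2.35 ft² × 0.092903 → 0.218322 m²
0.0150 m² (already m²)
Sum: 0.359 + 0.218322 + 0.015 = 0.592322 m²
In in²: 0.592322 / 0.00064516 = 918.101 in²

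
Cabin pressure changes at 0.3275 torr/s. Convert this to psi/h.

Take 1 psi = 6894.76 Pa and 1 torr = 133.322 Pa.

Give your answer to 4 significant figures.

22.80 psi/h

0.3275 torr/s × 133.322 Pa/torr = 43.663 Pa/s
43.663 Pa/s ÷ 6894.76 Pa/psi × 3600 s/h = 22.798 psi/h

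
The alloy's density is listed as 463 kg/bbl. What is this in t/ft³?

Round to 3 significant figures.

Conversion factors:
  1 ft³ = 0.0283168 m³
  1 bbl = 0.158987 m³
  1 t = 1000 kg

0.0825 t/ft³

463 kg/bbl ÷ 0.158987 m³/bbl = 2912.19 kg/m³
2912.19 kg/m³ ÷ 1000 kg/t × 0.0283168 m³/ft³ = 0.0824639 t/ft³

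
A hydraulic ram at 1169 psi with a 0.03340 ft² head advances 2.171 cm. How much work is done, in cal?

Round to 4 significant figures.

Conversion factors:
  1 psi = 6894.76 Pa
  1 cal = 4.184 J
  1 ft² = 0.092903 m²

129.8 cal

1169 psi → 8.05997×10⁶ Pa
0.03340 ft² → 0.00310296 m²
F = P × A = 8.05997×10⁶ × 0.00310296 = 25009.8 N
2.171 cm → 0.02171 m
W = F × d = 25009.8 × 0.02171 = 542.963 J
In cal: 542.963 / 4.184 = 129.771 cal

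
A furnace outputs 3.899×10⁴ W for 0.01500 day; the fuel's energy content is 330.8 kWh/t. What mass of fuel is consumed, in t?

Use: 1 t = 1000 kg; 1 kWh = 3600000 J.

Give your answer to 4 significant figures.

0.01500 day → 1296 s
E = P × t = 38990 × 1296 = 5.0531×10⁷ J
330.8 kWh/t → 1.19088×10⁶ J/kg
m = E / e_s = 5.0531×10⁷ / 1.19088×10⁶ = 42.4316 kg
In t: 42.4316 / 1000 = 0.0424316 t

0.04243 t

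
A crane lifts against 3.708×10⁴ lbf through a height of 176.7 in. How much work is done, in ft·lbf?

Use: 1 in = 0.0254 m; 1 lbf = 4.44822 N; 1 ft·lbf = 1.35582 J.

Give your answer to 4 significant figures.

3.708×10⁴ lbf × 4.44822 = 164940 N
176.7 in × 0.0254 = 4.48818 m
W = F × d = 164940 N × 4.48818 m = 740280 J
740280 J ÷ (1.35582 J/ft·lbf) = 546002 ft·lbf

5.460×10⁵ ft·lbf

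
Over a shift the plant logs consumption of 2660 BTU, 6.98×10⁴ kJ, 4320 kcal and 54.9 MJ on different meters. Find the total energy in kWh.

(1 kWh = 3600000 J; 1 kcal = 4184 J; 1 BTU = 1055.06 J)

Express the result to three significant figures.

2660 BTU × 1055.06 → 2.80646×10⁶ J
6.98×10⁴ kJ × 1000 → 6.98×10⁷ J
4320 kcal × 4184 → 1.80749×10⁷ J
54.9 MJ × 1000000 → 5.49×10⁷ J
Total: 2.80646×10⁶ + 6.98×10⁷ + 1.80749×10⁷ + 5.49×10⁷ = 1.45581×10⁸ J
In kWh: 1.45581×10⁸ / 3600000 = 40.4392 kWh

40.4 kWh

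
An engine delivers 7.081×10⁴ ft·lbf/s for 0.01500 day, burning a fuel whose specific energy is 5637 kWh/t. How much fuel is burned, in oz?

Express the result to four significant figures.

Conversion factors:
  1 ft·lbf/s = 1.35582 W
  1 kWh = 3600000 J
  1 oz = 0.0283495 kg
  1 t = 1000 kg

7.081×10⁴ ft·lbf/s → 96005.6 W
0.01500 day → 1296 s
E = P × t = 96005.6 × 1296 = 1.24423×10⁸ J
5637 kWh/t → 2.02932×10⁷ J/kg
m = E / e_s = 1.24423×10⁸ / 2.02932×10⁷ = 6.13127 kg
In oz: 6.13127 / 0.0283495 = 216.274 oz

216.3 oz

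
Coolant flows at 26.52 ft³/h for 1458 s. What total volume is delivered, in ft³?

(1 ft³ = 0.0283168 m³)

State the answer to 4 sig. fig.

10.74 ft³

26.52 ft³/h → 2.086×10⁻⁴ m³/s
V = Q × t = 2.086×10⁻⁴ × 1458 = 0.304139 m³
In ft³: 0.304139 / 0.0283168 = 10.7406 ft³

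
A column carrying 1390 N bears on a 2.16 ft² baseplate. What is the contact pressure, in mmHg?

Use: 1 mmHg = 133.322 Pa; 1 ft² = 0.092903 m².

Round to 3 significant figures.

52.0 mmHg

2.16 ft² × 0.092903 → 0.20067 m²
P = F / A = 1390 N / 0.20067 m² = 6926.8 Pa
6926.8 Pa ÷ (133.322 Pa/mmHg) = 51.9554 mmHg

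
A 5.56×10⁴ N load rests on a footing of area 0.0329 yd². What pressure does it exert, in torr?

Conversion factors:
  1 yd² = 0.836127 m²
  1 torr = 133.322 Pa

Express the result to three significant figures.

0.0329 yd² × 0.836127 = 0.0275086 m²
P = F / A = 55600 N / 0.0275086 m² = 2.02119×10⁶ Pa
2.02119×10⁶ Pa ÷ (133.322 Pa/torr) = 15160.2 torr

1.52×10⁴ torr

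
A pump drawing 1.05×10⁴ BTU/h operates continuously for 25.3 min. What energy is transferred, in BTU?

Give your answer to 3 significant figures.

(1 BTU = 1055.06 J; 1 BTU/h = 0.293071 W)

4430 BTU

1.05×10⁴ BTU/h × 0.293071 = 3077.25 W
25.3 min × 60 = 1518 s
E = P × t = 3077.25 W × 1518 s = 4.67127×10⁶ J
4.67127×10⁶ J ÷ (1055.06 J/BTU) = 4427.49 BTU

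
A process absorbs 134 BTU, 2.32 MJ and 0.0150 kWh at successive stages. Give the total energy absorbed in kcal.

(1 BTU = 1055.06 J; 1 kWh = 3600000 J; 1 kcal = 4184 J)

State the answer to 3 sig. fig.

601 kcal

134 BTU × 1055.06 → 141378 J
2.32 MJ × 1000000 → 2.32×10⁶ J
0.0150 kWh × 3600000 → 54000 J
Combined: 141378 + 2.32×10⁶ + 54000 = 2.51538×10⁶ J
In kcal: 2.51538×10⁶ / 4184 = 601.19 kcal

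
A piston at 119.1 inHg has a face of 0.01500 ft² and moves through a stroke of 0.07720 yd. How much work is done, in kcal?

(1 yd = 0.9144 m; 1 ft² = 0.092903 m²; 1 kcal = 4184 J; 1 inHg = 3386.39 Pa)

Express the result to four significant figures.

119.1 inHg → 403319 Pa
0.01500 ft² → 0.00139354 m²
F = P × A = 403319 × 0.00139354 = 562.041 N
0.07720 yd → 0.0705917 m
W = F × d = 562.041 × 0.0705917 = 39.6754 J
In kcal: 39.6754 / 4184 = 0.00948265 kcal

0.009483 kcal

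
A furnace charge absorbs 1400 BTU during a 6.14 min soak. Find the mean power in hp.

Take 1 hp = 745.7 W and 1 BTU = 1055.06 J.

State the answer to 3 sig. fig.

5.38 hp

1400 BTU × 1055.06 → 1.47708×10⁶ J
6.14 min × 60 → 368.4 s
P = E / t = 1.47708×10⁶ J / 368.4 s = 4009.45 W
4009.45 W ÷ (745.7 W/hp) = 5.37676 hp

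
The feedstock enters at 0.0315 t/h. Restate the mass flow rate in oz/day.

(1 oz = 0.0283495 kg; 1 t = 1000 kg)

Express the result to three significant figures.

0.0315 t/h × 1000 kg/t ÷ 3600 s/h = 0.00875 kg/s
0.00875 kg/s ÷ 0.0283495 kg/oz × 86400 s/day = 26667.1 oz/day

2.67×10⁴ oz/day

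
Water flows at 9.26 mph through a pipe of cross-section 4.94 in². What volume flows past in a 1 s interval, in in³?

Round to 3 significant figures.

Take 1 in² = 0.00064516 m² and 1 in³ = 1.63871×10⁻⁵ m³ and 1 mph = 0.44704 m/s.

9.26 mph × 0.44704 → 4.13959 m/s
4.94 in² × 0.00064516 → 0.00318709 m²
V = v × A × t = 4.13959 m/s × 0.00318709 m² × 1 s = 0.0131932 m³
0.0131932 m³ ÷ (1.63871×10⁻⁵ m³/in³) = 805.097 in³

805 in³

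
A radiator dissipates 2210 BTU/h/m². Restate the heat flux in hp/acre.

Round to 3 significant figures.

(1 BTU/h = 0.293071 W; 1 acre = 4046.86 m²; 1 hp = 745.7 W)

2210 BTU/h/m² × 0.293071 W/BTU/h = 647.687 W/m²
647.687 W/m² ÷ 745.7 W/hp × 4046.86 m²/acre = 3514.95 hp/acre

3510 hp/acre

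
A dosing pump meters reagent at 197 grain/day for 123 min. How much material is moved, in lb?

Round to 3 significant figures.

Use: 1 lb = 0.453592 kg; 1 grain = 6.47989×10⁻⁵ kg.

197 grain/day → 1.47747×10⁻⁷ kg/s
123 min → 7380 s
m = ṁ × t = 1.47747×10⁻⁷ × 7380 = 0.00109037 kg
In lb: 0.00109037 / 0.453592 = 0.00240386 lb

0.00240 lb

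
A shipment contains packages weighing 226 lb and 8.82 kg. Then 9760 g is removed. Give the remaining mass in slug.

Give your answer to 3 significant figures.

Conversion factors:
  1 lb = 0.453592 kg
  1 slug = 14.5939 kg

6.96 slug

226 lb × 0.453592 → 102.512 kg
8.82 kg (already kg)
9760 g × 0.001 → 9.76 kg
Sum: 102.512 + 8.82 − 9.76 = 101.572 kg
In slug: 101.572 / 14.5939 = 6.95989 slug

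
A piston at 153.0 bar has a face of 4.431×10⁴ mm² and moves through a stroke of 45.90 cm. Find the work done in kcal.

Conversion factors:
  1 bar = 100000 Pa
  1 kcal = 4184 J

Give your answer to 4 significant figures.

74.37 kcal

153.0 bar → 1.53×10⁷ Pa
4.431×10⁴ mm² → 0.04431 m²
F = P × A = 1.53×10⁷ × 0.04431 = 677943 N
45.90 cm → 0.459 m
W = F × d = 677943 × 0.459 = 311176 J
In kcal: 311176 / 4184 = 74.3728 kcal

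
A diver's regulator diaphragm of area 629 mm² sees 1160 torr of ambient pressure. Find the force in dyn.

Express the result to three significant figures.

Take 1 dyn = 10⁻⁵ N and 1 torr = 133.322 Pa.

1160 torr × 133.322 → 154654 Pa
629 mm² × 10⁻⁶ → 6.29×10⁻⁴ m²
F = P × A = 154654 Pa × 6.29×10⁻⁴ m² = 97.2774 N
97.2774 N ÷ (10⁻⁵ N/dyn) = 9.72774×10⁶ dyn

9.73×10⁶ dyn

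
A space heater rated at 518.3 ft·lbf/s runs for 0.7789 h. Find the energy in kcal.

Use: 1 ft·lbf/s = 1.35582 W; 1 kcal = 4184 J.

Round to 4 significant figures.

518.3 ft·lbf/s × 1.35582 = 702.722 W
0.7789 h × 3600 = 2804.04 s
E = P × t = 702.722 W × 2804.04 s = 1.97046×10⁶ J
1.97046×10⁶ J ÷ (4184 J/kcal) = 470.951 kcal

471.0 kcal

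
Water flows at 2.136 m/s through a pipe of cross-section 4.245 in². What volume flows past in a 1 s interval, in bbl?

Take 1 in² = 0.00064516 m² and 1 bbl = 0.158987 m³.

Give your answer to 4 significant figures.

4.245 in² × 0.00064516 = 0.0027387 m²
V = v × A × t = 2.136 m/s × 0.0027387 m² × 1 s = 0.00584986 m³
0.00584986 m³ ÷ (0.158987 m³/bbl) = 0.0367946 bbl

0.03679 bbl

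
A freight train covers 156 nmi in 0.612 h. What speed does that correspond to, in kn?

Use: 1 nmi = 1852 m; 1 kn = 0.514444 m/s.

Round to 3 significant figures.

255 kn

156 nmi × 1852 → 288912 m
0.612 h × 3600 → 2203.2 s
v = d / t = 288912 m / 2203.2 s = 131.133 m/s
131.133 m/s ÷ (0.514444 m/s/kn) = 254.902 kn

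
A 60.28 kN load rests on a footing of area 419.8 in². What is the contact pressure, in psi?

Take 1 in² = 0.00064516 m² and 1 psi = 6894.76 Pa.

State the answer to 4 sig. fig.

60.28 kN × 1000 = 60280 N
419.8 in² × 0.00064516 = 0.270838 m²
P = F / A = 60280 N / 0.270838 m² = 222568 Pa
222568 Pa ÷ (6894.76 Pa/psi) = 32.2807 psi

32.28 psi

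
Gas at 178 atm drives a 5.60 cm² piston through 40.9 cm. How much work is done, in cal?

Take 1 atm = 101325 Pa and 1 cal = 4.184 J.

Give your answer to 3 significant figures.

987 cal

178 atm → 1.80358×10⁷ Pa
5.60 cm² → 5.6×10⁻⁴ m²
F = P × A = 1.80358×10⁷ × 5.6×10⁻⁴ = 10100 N
40.9 cm → 0.409 m
W = F × d = 10100 × 0.409 = 4130.9 J
In cal: 4130.9 / 4.184 = 987.309 cal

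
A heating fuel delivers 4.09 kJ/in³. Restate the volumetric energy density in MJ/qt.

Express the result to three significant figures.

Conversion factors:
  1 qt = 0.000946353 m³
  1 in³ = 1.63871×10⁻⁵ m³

4.09 kJ/in³ × 1000 J/kJ ÷ 1.63871×10⁻⁵ m³/in³ = 2.49587×10⁸ J/m³
2.49587×10⁸ J/m³ ÷ 1000000 J/MJ × 0.000946353 m³/qt = 0.236197 MJ/qt

0.236 MJ/qt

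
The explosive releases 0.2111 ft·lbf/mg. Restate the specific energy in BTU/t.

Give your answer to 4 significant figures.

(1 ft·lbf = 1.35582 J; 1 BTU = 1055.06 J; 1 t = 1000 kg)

0.2111 ft·lbf/mg × 1.35582 J/ft·lbf ÷ 10⁻⁶ kg/mg = 286214 J/kg
286214 J/kg ÷ 1055.06 J/BTU × 1000 kg/t = 271277 BTU/t

2.713×10⁵ BTU/t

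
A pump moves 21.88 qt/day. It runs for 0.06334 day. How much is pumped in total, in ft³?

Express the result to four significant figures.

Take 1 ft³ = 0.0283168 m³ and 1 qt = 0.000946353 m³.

21.88 qt/day → 2.39655×10⁻⁷ m³/s
0.06334 day → 5472.58 s
V = Q × t = 2.39655×10⁻⁷ × 5472.58 = 0.00131153 m³
In ft³: 0.00131153 / 0.0283168 = 0.0463163 ft³

0.04632 ft³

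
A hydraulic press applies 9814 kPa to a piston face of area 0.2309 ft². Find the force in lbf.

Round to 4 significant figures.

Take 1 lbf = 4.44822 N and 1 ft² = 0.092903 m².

9814 kPa × 1000 = 9.814×10⁶ Pa
0.2309 ft² × 0.092903 = 0.0214513 m²
F = P × A = 9.814×10⁶ Pa × 0.0214513 m² = 210523 N
210523 N ÷ (4.44822 N/lbf) = 47327.5 lbf

4.733×10⁴ lbf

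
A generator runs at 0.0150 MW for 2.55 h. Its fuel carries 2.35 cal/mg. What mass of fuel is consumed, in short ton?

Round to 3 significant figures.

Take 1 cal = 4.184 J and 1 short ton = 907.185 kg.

0.0150 MW → 15000 W
2.55 h → 9180 s
E = P × t = 15000 × 9180 = 1.377×10⁸ J
2.35 cal/mg → 9.8324×10⁶ J/kg
m = E / e_s = 1.377×10⁸ / 9.8324×10⁶ = 14.0047 kg
In short ton: 14.0047 / 907.185 = 0.0154375 short ton

0.0154 short ton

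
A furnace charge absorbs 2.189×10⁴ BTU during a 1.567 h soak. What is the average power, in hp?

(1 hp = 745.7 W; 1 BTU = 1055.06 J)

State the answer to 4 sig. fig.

2.189×10⁴ BTU × 1055.06 = 2.30953×10⁷ J
1.567 h × 3600 = 5641.2 s
P = E / t = 2.30953×10⁷ J / 5641.2 s = 4094.04 W
4094.04 W ÷ (745.7 W/hp) = 5.4902 hp

5.490 hp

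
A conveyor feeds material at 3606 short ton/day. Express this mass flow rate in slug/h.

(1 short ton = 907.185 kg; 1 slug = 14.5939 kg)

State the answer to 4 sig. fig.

9340 slug/h

3606 short ton/day × 907.185 kg/short ton ÷ 86400 s/day = 37.8624 kg/s
37.8624 kg/s ÷ 14.5939 kg/slug × 3600 s/h = 9339.84 slug/h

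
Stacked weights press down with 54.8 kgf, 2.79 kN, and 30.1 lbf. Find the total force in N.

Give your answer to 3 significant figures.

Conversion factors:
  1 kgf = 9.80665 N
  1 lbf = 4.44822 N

3460 N

54.8 kgf × 9.80665 = 537.404 N
2.79 kN × 1000 = 2790 N
30.1 lbf × 4.44822 = 133.891 N
Sum: 537.404 + 2790 + 133.891 = 3461.3 N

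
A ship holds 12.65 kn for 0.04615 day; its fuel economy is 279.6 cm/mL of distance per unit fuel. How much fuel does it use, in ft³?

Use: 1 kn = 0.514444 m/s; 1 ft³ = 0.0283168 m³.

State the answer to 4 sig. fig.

0.3277 ft³

12.65 kn → 6.50772 m/s
0.04615 day → 3987.36 s
d = v × t = 6.50772 × 3987.36 = 25948.6 m
279.6 cm/mL → 2.796×10⁶ m/m³
V = d / (distance per unit fuel) = 25948.6 / 2.796×10⁶ = 0.00928062 m³
In ft³: 0.00928062 / 0.0283168 = 0.327743 ft³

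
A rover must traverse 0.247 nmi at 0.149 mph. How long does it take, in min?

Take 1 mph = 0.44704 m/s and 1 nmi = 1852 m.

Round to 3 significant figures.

0.247 nmi × 1852 = 457.444 m
0.149 mph × 0.44704 = 0.066609 m/s
t = d / v = 457.444 m / 0.066609 m/s = 6867.6 s
6867.6 s ÷ (60 s/min) = 114.46 min

114 min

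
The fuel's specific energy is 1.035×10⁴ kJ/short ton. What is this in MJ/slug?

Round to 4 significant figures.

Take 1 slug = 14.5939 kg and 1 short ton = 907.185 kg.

1.035×10⁴ kJ/short ton × 1000 J/kJ ÷ 907.185 kg/short ton = 11408.9 J/kg
11408.9 J/kg ÷ 1000000 J/MJ × 14.5939 kg/slug = 0.1665 MJ/slug

0.1665 MJ/slug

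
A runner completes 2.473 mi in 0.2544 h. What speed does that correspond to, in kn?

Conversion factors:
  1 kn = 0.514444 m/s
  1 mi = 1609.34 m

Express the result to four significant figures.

8.447 kn

2.473 mi × 1609.34 → 3979.9 m
0.2544 h × 3600 → 915.84 s
v = d / t = 3979.9 m / 915.84 s = 4.34563 m/s
4.34563 m/s ÷ (0.514444 m/s/kn) = 8.44724 kn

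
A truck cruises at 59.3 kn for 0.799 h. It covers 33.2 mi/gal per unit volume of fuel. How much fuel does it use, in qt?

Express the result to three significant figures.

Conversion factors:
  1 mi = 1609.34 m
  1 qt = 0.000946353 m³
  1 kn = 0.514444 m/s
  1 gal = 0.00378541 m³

59.3 kn → 30.5065 m/s
0.799 h → 2876.4 s
d = v × t = 30.5065 × 2876.4 = 87748.9 m
33.2 mi/gal → 1.41147×10⁷ m/m³
V = d / (distance per unit fuel) = 87748.9 / 1.41147×10⁷ = 0.00621684 m³
In qt: 0.00621684 / 0.000946353 = 6.56926 qt

6.57 qt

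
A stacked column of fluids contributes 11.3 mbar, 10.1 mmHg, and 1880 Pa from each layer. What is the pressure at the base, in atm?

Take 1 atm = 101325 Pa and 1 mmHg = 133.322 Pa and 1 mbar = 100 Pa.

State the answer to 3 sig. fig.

11.3 mbar × 100 = 1130 Pa
10.1 mmHg × 133.322 = 1346.55 Pa
1880 Pa (already Pa)
Combined: 1130 + 1346.55 + 1880 = 4356.55 Pa
In atm: 4356.55 / 101325 = 0.0429958 atm

0.0430 atm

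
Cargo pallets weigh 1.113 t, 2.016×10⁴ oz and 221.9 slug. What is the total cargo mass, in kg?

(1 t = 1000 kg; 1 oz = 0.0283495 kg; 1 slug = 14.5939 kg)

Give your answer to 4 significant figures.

1.113 t × 1000 → 1113 kg
2.016×10⁴ oz × 0.0283495 → 571.526 kg
221.9 slug × 14.5939 → 3238.39 kg
Combined: 1113 + 571.526 + 3238.39 = 4922.92 kg

4923 kg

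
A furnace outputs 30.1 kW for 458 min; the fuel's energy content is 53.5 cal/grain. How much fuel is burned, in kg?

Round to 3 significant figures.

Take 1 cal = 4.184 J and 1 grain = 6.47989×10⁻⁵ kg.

30.1 kW → 30100 W
458 min → 27480 s
E = P × t = 30100 × 27480 = 8.27148×10⁸ J
53.5 cal/grain → 3.45444×10⁶ J/kg
m = E / e_s = 8.27148×10⁸ / 3.45444×10⁶ = 239.445 kg

239 kg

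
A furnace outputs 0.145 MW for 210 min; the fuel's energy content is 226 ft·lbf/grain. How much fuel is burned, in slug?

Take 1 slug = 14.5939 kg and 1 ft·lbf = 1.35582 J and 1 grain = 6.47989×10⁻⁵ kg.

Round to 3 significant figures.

0.145 MW → 145000 W
210 min → 12600 s
E = P × t = 145000 × 12600 = 1.827×10⁹ J
226 ft·lbf/grain → 4.72871×10⁶ J/kg
m = E / e_s = 1.827×10⁹ / 4.72871×10⁶ = 386.363 kg
In slug: 386.363 / 14.5939 = 26.4743 slug

26.5 slug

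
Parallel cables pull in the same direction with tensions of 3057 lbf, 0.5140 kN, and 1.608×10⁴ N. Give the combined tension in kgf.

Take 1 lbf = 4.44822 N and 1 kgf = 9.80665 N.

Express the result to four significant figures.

3057 lbf × 4.44822 = 13598.2 N
0.5140 kN × 1000 = 514 N
1.608×10⁴ N (already N)
Combined: 13598.2 + 514 + 16080 = 30192.2 N
In kgf: 30192.2 / 9.80665 = 3078.75 kgf

3079 kgf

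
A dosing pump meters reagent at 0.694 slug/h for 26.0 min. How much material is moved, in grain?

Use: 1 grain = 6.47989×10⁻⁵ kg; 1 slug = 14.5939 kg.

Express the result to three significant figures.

0.694 slug/h → 0.00281338 kg/s
26.0 min → 1560 s
m = ṁ × t = 0.00281338 × 1560 = 4.38887 kg
In grain: 4.38887 / 6.47989×10⁻⁵ = 67730.6 grain

6.77×10⁴ grain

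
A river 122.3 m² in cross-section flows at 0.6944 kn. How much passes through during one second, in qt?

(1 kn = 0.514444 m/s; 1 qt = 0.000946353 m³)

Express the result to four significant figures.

4.617×10⁴ qt

0.6944 kn × 0.514444 → 0.35723 m/s
V = v × A × t = 0.35723 m/s × 122.3 m² × 1 s = 43.6892 m³
43.6892 m³ ÷ (0.000946353 m³/qt) = 46165.9 qt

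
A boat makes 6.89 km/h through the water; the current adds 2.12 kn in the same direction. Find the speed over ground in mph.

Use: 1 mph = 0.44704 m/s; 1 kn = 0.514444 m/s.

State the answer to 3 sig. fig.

6.72 mph

6.89 km/h × (1/3.6) = 1.91389 m/s
2.12 kn × 0.514444 = 1.09062 m/s
Total: 1.91389 + 1.09062 = 3.00451 m/s
In mph: 3.00451 / 0.44704 = 6.7209 mph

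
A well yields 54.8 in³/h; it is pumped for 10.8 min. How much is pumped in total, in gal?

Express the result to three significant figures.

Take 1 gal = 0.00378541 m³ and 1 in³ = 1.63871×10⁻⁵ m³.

54.8 in³/h → 2.49448×10⁻⁷ m³/s
10.8 min → 648 s
V = Q × t = 2.49448×10⁻⁷ × 648 = 1.61642×10⁻⁴ m³
In gal: 1.61642×10⁻⁴ / 0.00378541 = 0.0427013 gal

0.0427 gal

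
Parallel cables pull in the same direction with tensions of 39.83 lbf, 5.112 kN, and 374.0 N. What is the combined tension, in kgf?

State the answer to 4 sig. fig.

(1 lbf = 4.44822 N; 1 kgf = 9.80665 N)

39.83 lbf × 4.44822 → 177.173 N
5.112 kN × 1000 → 5112 N
374.0 N (already N)
Combined: 177.173 + 5112 + 374 = 5663.17 N
In kgf: 5663.17 / 9.80665 = 577.483 kgf

577.5 kgf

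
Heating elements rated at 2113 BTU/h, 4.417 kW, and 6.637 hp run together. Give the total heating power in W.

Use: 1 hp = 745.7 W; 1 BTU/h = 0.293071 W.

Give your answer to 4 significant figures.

2113 BTU/h × 0.293071 = 619.259 W
4.417 kW × 1000 = 4417 W
6.637 hp × 745.7 = 4949.21 W
Combined: 619.259 + 4417 + 4949.21 = 9985.47 W

9985 W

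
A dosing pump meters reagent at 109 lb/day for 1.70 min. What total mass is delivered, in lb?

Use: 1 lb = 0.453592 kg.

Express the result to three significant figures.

109 lb/day → 5.7224×10⁻⁴ kg/s
1.70 min → 102 s
m = ṁ × t = 5.7224×10⁻⁴ × 102 = 0.0583685 kg
In lb: 0.0583685 / 0.453592 = 0.128681 lb

0.129 lb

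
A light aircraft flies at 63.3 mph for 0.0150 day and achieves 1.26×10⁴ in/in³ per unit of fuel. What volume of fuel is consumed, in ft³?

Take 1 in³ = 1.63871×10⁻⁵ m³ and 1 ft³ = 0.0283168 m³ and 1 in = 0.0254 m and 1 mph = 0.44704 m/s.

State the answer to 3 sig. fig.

0.0663 ft³

63.3 mph → 28.2976 m/s
0.0150 day → 1296 s
d = v × t = 28.2976 × 1296 = 36673.7 m
1.26×10⁴ in/in³ → 1.953×10⁷ m/m³
V = d / (distance per unit fuel) = 36673.7 / 1.953×10⁷ = 0.00187781 m³
In ft³: 0.00187781 / 0.0283168 = 0.0663143 ft³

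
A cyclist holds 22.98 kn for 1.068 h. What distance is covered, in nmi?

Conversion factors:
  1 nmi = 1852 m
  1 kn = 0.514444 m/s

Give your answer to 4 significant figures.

22.98 kn × 0.514444 = 11.8219 m/s
1.068 h × 3600 = 3844.8 s
d = v × t = 11.8219 m/s × 3844.8 s = 45452.8 m
45452.8 m ÷ (1852 m/nmi) = 24.5425 nmi

24.54 nmi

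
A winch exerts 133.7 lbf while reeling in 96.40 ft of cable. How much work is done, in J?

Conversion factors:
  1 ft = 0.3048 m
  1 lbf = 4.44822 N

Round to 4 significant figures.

1.747×10⁴ J

133.7 lbf × 4.44822 = 594.727 N
96.40 ft × 0.3048 = 29.3827 m
W = F × d = 594.727 N × 29.3827 m = 17474.7 J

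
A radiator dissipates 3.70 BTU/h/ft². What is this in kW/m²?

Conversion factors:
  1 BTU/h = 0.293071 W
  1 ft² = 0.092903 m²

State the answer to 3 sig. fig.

3.70 BTU/h/ft² × 0.293071 W/BTU/h ÷ 0.092903 m²/ft² = 11.672 W/m²
11.672 W/m² ÷ 1000 W/kW = 0.011672 kW/m²

0.0117 kW/m²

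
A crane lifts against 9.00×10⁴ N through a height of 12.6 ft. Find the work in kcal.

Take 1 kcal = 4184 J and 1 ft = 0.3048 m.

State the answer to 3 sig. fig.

82.6 kcal

12.6 ft × 0.3048 → 3.84048 m
W = F × d = 90000 N × 3.84048 m = 345643 J
345643 J ÷ (4184 J/kcal) = 82.6107 kcal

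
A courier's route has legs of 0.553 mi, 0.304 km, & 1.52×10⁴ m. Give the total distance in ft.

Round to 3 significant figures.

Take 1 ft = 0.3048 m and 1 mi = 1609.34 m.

0.553 mi × 1609.34 → 889.965 m
0.304 km × 1000 → 304 m
1.52×10⁴ m (already m)
Sum: 889.965 + 304 + 15200 = 16394 m
In ft: 16394 / 0.3048 = 53786.1 ft

5.38×10⁴ ft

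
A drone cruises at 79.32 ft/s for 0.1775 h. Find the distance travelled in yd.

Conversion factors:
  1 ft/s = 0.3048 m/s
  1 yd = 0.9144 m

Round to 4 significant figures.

79.32 ft/s × 0.3048 = 24.1767 m/s
0.1775 h × 3600 = 639 s
d = v × t = 24.1767 m/s × 639 s = 15448.9 m
15448.9 m ÷ (0.9144 m/yd) = 16895.1 yd

1.690×10⁴ yd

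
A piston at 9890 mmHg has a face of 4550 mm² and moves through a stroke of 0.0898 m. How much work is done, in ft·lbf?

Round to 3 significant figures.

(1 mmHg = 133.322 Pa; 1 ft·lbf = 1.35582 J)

397 ft·lbf

9890 mmHg → 1.31855×10⁶ Pa
4550 mm² → 0.00455 m²
F = P × A = 1.31855×10⁶ × 0.00455 = 5999.4 N
W = F × d = 5999.4 × 0.0898 = 538.746 J
In ft·lbf: 538.746 / 1.35582 = 397.358 ft·lbf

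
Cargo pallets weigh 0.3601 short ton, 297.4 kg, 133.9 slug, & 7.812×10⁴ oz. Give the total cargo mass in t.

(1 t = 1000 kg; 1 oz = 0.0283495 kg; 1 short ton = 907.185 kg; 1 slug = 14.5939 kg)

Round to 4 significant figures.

4.793 t

0.3601 short ton × 907.185 → 326.677 kg
297.4 kg (already kg)
133.9 slug × 14.5939 → 1954.12 kg
7.812×10⁴ oz × 0.0283495 → 2214.66 kg
Sum: 326.677 + 297.4 + 1954.12 + 2214.66 = 4792.86 kg
In t: 4792.86 / 1000 = 4.79286 t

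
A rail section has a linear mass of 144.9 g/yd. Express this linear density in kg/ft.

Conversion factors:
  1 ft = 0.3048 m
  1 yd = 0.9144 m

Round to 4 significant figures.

144.9 g/yd × 0.001 kg/g ÷ 0.9144 m/yd = 0.158465 kg/m
0.158465 kg/m × 0.3048 m/ft = 0.0483001 kg/ft

0.04830 kg/ft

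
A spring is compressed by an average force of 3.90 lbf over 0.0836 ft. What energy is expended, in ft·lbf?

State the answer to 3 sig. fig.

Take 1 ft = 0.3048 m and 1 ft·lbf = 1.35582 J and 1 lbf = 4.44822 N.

3.90 lbf × 4.44822 → 17.3481 N
0.0836 ft × 0.3048 → 0.0254813 m
W = F × d = 17.3481 N × 0.0254813 m = 0.442052 J
0.442052 J ÷ (1.35582 J/ft·lbf) = 0.32604 ft·lbf

0.326 ft·lbf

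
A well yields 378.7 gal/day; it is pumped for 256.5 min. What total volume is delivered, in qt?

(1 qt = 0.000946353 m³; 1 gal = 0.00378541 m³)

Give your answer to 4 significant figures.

269.8 qt

378.7 gal/day → 1.65918×10⁻⁵ m³/s
256.5 min → 15390 s
V = Q × t = 1.65918×10⁻⁵ × 15390 = 0.255348 m³
In qt: 0.255348 / 0.000946353 = 269.823 qt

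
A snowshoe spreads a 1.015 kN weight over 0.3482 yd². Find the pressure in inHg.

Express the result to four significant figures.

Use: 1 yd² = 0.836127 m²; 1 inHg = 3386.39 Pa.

1.015 kN × 1000 → 1015 N
0.3482 yd² × 0.836127 → 0.291139 m²
P = F / A = 1015 N / 0.291139 m² = 3486.31 Pa
3486.31 Pa ÷ (3386.39 Pa/inHg) = 1.02951 inHg

1.030 inHg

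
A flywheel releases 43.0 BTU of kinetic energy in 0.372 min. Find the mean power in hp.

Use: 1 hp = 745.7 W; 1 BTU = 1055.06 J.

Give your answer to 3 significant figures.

2.73 hp

43.0 BTU × 1055.06 = 45367.6 J
0.372 min × 60 = 22.32 s
P = E / t = 45367.6 J / 22.32 s = 2032.6 W
2032.6 W ÷ (745.7 W/hp) = 2.72576 hp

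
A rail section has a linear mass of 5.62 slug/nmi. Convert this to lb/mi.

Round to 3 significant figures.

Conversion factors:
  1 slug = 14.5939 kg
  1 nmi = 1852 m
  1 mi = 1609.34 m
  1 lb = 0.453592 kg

5.62 slug/nmi × 14.5939 kg/slug ÷ 1852 m/nmi = 0.044286 kg/m
0.044286 kg/m ÷ 0.453592 kg/lb × 1609.34 m/mi = 157.126 lb/mi

157 lb/mi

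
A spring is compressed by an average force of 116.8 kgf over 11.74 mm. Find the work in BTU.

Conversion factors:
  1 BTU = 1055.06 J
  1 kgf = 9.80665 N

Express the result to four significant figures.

0.01275 BTU

116.8 kgf × 9.80665 = 1145.42 N
11.74 mm × 0.001 = 0.01174 m
W = F × d = 1145.42 N × 0.01174 m = 13.4472 J
13.4472 J ÷ (1055.06 J/BTU) = 0.0127454 BTU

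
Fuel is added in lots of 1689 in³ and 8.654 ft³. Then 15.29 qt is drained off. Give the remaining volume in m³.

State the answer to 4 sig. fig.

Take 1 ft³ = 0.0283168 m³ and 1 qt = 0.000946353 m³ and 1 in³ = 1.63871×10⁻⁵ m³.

0.2583 m³

1689 in³ × 1.63871×10⁻⁵ = 0.0276778 m³
8.654 ft³ × 0.0283168 = 0.245054 m³
15.29 qt × 0.000946353 = 0.0144697 m³
Net: 0.0276778 + 0.245054 − 0.0144697 = 0.258262 m³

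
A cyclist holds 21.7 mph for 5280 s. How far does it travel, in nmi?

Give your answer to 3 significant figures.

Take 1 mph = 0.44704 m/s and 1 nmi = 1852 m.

21.7 mph × 0.44704 = 9.70077 m/s
d = v × t = 9.70077 m/s × 5280 s = 51220.1 m
51220.1 m ÷ (1852 m/nmi) = 27.6566 nmi

27.7 nmi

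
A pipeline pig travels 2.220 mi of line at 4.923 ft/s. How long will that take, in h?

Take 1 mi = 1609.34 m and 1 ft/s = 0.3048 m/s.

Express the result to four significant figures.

2.220 mi × 1609.34 = 3572.73 m
4.923 ft/s × 0.3048 = 1.50053 m/s
t = d / v = 3572.73 m / 1.50053 m/s = 2380.98 s
2380.98 s ÷ (3600 s/h) = 0.661383 h

0.6614 h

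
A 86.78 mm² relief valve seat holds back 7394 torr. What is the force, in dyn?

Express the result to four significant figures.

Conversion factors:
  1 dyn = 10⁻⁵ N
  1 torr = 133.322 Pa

7394 torr × 133.322 = 985783 Pa
86.78 mm² × 10⁻⁶ = 8.678×10⁻⁵ m²
F = P × A = 985783 Pa × 8.678×10⁻⁵ m² = 85.5462 N
85.5462 N ÷ (10⁻⁵ N/dyn) = 8.55462×10⁶ dyn

8.555×10⁶ dyn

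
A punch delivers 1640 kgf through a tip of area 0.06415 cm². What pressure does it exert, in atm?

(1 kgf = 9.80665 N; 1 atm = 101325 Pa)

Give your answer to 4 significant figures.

1640 kgf × 9.80665 → 16082.9 N
0.06415 cm² × 0.0001 → 6.415×10⁻⁶ m²
P = F / A = 16082.9 N / 6.415×10⁻⁶ m² = 2.50708×10⁹ Pa
2.50708×10⁹ Pa ÷ (101325 Pa/atm) = 24743 atm

2.474×10⁴ atm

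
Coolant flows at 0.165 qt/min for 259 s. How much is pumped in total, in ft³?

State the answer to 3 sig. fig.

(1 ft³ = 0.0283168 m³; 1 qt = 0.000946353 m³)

0.165 qt/min → 2.60247×10⁻⁶ m³/s
V = Q × t = 2.60247×10⁻⁶ × 259 = 6.7404×10⁻⁴ m³
In ft³: 6.7404×10⁻⁴ / 0.0283168 = 0.0238035 ft³

0.0238 ft³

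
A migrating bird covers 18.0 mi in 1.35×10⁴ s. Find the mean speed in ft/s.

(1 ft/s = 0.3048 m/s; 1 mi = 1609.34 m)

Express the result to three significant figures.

18.0 mi × 1609.34 = 28968.1 m
v = d / t = 28968.1 m / 13500 s = 2.14579 m/s
2.14579 m/s ÷ (0.3048 m/s/ft/s) = 7.03999 ft/s

7.04 ft/s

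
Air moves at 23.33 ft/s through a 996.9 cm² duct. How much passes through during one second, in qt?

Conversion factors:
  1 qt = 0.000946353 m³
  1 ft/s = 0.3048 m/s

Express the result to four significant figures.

23.33 ft/s × 0.3048 → 7.11098 m/s
996.9 cm² × 0.0001 → 0.09969 m²
V = v × A × t = 7.11098 m/s × 0.09969 m² × 1 s = 0.708894 m³
0.708894 m³ ÷ (0.000946353 m³/qt) = 749.08 qt

749.1 qt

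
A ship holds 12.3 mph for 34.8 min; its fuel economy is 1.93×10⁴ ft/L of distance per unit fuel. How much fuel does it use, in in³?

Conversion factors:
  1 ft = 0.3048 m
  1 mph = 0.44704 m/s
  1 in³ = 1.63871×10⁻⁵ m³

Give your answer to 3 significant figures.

12.3 mph → 5.49859 m/s
34.8 min → 2088 s
d = v × t = 5.49859 × 2088 = 11481.1 m
1.93×10⁴ ft/L → 5.88264×10⁶ m/m³
V = d / (distance per unit fuel) = 11481.1 / 5.88264×10⁶ = 0.00195169 m³
In in³: 0.00195169 / 1.63871×10⁻⁵ = 119.099 in³

119 in³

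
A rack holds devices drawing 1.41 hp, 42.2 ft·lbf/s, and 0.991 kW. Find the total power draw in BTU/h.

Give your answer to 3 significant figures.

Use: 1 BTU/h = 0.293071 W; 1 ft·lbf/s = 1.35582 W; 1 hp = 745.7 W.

1.41 hp × 745.7 = 1051.44 W
42.2 ft·lbf/s × 1.35582 = 57.2156 W
0.991 kW × 1000 = 991 W
Total: 1051.44 + 57.2156 + 991 = 2099.66 W
In BTU/h: 2099.66 / 0.293071 = 7164.34 BTU/h

7160 BTU/h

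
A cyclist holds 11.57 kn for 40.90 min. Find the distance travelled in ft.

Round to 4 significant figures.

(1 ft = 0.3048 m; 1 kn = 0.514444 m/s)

4.792×10⁴ ft

11.57 kn × 0.514444 = 5.95212 m/s
40.90 min × 60 = 2454 s
d = v × t = 5.95212 m/s × 2454 s = 14606.5 m
14606.5 m ÷ (0.3048 m/ft) = 47921.6 ft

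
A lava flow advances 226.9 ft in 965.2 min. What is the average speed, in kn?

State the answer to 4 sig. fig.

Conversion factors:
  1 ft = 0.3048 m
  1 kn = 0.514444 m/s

0.002321 kn

226.9 ft × 0.3048 = 69.1591 m
965.2 min × 60 = 57912 s
v = d / t = 69.1591 m / 57912 s = 0.00119421 m/s
0.00119421 m/s ÷ (0.514444 m/s/kn) = 0.00232136 kn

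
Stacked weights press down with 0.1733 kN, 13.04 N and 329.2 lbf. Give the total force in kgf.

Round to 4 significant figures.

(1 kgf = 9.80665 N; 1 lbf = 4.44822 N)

0.1733 kN × 1000 = 173.3 N
13.04 N (already N)
329.2 lbf × 4.44822 = 1464.35 N
Combined: 173.3 + 13.04 + 1464.35 = 1650.69 N
In kgf: 1650.69 / 9.80665 = 168.324 kgf

168.3 kgf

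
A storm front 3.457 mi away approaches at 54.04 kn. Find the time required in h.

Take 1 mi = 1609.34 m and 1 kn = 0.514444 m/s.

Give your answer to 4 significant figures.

0.05559 h

3.457 mi × 1609.34 → 5563.49 m
54.04 kn × 0.514444 → 27.8006 m/s
t = d / v = 5563.49 m / 27.8006 m/s = 200.121 s
200.121 s ÷ (3600 s/h) = 0.0555892 h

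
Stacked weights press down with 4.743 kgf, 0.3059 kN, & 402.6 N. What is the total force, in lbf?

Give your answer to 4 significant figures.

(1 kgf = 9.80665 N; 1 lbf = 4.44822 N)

169.7 lbf

4.743 kgf × 9.80665 → 46.5129 N
0.3059 kN × 1000 → 305.9 N
402.6 N (already N)
Total: 46.5129 + 305.9 + 402.6 = 755.013 N
In lbf: 755.013 / 4.44822 = 169.734 lbf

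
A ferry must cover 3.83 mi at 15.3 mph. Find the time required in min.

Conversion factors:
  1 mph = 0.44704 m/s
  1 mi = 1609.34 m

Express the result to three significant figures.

15.0 min

3.83 mi × 1609.34 = 6163.77 m
15.3 mph × 0.44704 = 6.83971 m/s
t = d / v = 6163.77 m / 6.83971 m/s = 901.174 s
901.174 s ÷ (60 s/min) = 15.0196 min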